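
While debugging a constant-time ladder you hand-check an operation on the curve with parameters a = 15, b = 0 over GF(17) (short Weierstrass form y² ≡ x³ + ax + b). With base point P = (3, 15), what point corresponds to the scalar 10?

Repeated addition: build up to 10P.
2P: tangent at (3, 15): λ = (3·3² + 15)/(2·15) ≡ 8/13. 13⁻¹ ≡ 4 (mod 17) since 13·4 = 52 ≡ 1, so λ ≡ 8·4 ≡ 15.
  x = λ² - 3 - 3 = 225 - 6 ≡ 15; y = λ·(3 - 15) - 15 ≡ 9. → (15, 9)
3P: (15, 9) + (3, 15). λ = (15 - 9)/(3 - 15) ≡ 6/5 mod 17. 5⁻¹ ≡ 7 (mod 17), so λ ≡ 8.
  x = λ² - 15 - 3 = 64 - 18 ≡ 12; y = λ·(15 - 12) - 9 ≡ 15. → (12, 15)
4P: (12, 15) + (3, 15). λ = (15 - 15)/(3 - 12) ≡ 0/8 mod 17. 8⁻¹ ≡ 15 (mod 17), so λ ≡ 0.
  x = λ² - 12 - 3 = 0 - 15 ≡ 2; y = λ·(12 - 2) - 15 ≡ 2. → (2, 2)
5P: (2, 2) + (3, 15). λ = (15 - 2)/(3 - 2) ≡ 13/1 mod 17. 1⁻¹ ≡ 1 (mod 17), so λ ≡ 13.
  x = λ² - 2 - 3 = 169 - 5 ≡ 11; y = λ·(2 - 11) - 2 ≡ 0. → (11, 0)
6P: (11, 0) + (3, 15). λ = (15 - 0)/(3 - 11) ≡ 15/9 mod 17. 9⁻¹ ≡ 2 (mod 17) since 9·2 = 18 ≡ 1, so λ ≡ 13.
  x = λ² - 11 - 3 = 169 - 14 ≡ 2; y = λ·(11 - 2) - 0 ≡ 15. → (2, 15)
7P: (2, 15) + (3, 15). λ = (15 - 15)/(3 - 2) ≡ 0/1 mod 17. 1⁻¹ ≡ 1 (mod 17), so λ ≡ 0.
  x = λ² - 2 - 3 = 0 - 5 ≡ 12; y = λ·(2 - 12) - 15 ≡ 2. → (12, 2)
8P: (12, 2) + (3, 15). λ = (15 - 2)/(3 - 12) ≡ 13/8 mod 17. 8⁻¹ ≡ 15 (mod 17), so λ ≡ 8.
  x = λ² - 12 - 3 = 64 - 15 ≡ 15; y = λ·(12 - 15) - 2 ≡ 8. → (15, 8)
9P: (15, 8) + (3, 15). λ = (15 - 8)/(3 - 15) ≡ 7/5 mod 17. 5⁻¹ ≡ 7 (mod 17), so λ ≡ 15.
  x = λ² - 15 - 3 = 225 - 18 ≡ 3; y = λ·(15 - 3) - 8 ≡ 2. → (3, 2)
10P: (3, 2) + (3, 15): same x and y₁ ≡ -y₂, so the sum is ∞.

O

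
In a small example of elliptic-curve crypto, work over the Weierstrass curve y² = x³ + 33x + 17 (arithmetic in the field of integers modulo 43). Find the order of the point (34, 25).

8

2P: tangent at (34, 25): λ = (3·34² + 33)/(2·25) ≡ 18/7. 7⁻¹ ≡ 37 (mod 43) since 7·37 = 259 ≡ 1, so λ ≡ 18·37 ≡ 21.
  x = λ² - 34 - 34 = 441 - 68 ≡ 29; y = λ·(34 - 29) - 25 ≡ 37. → (29, 37)
3P: (29, 37) + (34, 25). λ = (25 - 37)/(34 - 29) ≡ 31/5 mod 43. 5⁻¹ ≡ 26 (mod 43), so λ ≡ 32.
  x = λ² - 29 - 34 = 1024 - 63 ≡ 15; y = λ·(29 - 15) - 37 ≡ 24. → (15, 24)
4P: (15, 24) + (34, 25). λ = (25 - 24)/(34 - 15) ≡ 1/19 mod 43. 19⁻¹ ≡ 34 (mod 43), so λ ≡ 34.
  x = λ² - 15 - 34 = 1156 - 49 ≡ 32; y = λ·(15 - 32) - 24 ≡ 0. → (32, 0)
5P: (32, 0) + (34, 25). λ = (25 - 0)/(34 - 32) ≡ 25/2 mod 43. 2⁻¹ ≡ 22 (mod 43), so λ ≡ 34.
  x = λ² - 32 - 34 = 1156 - 66 ≡ 15; y = λ·(32 - 15) - 0 ≡ 19. → (15, 19)
6P: (15, 19) + (34, 25). λ = (25 - 19)/(34 - 15) ≡ 6/19 mod 43. 19⁻¹ ≡ 34 (mod 43) since 19·34 = 646 ≡ 1, so λ ≡ 32.
  x = λ² - 15 - 34 = 1024 - 49 ≡ 29; y = λ·(15 - 29) - 19 ≡ 6. → (29, 6)
7P: (29, 6) + (34, 25). λ = (25 - 6)/(34 - 29) ≡ 19/5 mod 43. 5⁻¹ ≡ 26 (mod 43), so λ ≡ 21.
  x = λ² - 29 - 34 = 441 - 63 ≡ 34; y = λ·(29 - 34) - 6 ≡ 18. → (34, 18)
8P: (34, 18) + (34, 25): same x and y₁ ≡ -y₂, so the sum is the point at infinity.
8P = the point at infinity, so the order is 8.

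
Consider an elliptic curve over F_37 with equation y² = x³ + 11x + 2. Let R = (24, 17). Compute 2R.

tangent at (24, 17): λ = (3·24² + 11)/(2·17) ≡ 0/34. 34⁻¹ ≡ 12 (mod 37), so λ ≡ 0·12 ≡ 0.
  x = λ² - 24 - 24 = 0 - 48 ≡ 26; y = λ·(24 - 26) - 17 ≡ 20. → (26, 20)

(26, 20)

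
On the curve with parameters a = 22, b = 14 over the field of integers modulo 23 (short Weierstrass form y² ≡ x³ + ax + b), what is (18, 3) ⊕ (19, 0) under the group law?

(18, 20)

(18, 3) + (19, 0). λ = (0 - 3)/(19 - 18) ≡ 20/1 mod 23. 1⁻¹ ≡ 1 (mod 23), so λ ≡ 20.
  x = λ² - 18 - 19 = 400 - 37 ≡ 18; y = λ·(18 - 18) - 3 ≡ 20. → (18, 20)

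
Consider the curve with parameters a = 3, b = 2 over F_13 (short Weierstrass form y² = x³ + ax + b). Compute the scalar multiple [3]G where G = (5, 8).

(4, 0)

Repeated addition: build up to 3G.
2G: tangent at (5, 8): λ = (3·5² + 3)/(2·8) ≡ 0/3. 3⁻¹ ≡ 9 (mod 13), so λ ≡ 0·9 ≡ 0.
  x = λ² - 5 - 5 = 0 - 10 ≡ 3; y = λ·(5 - 3) - 8 ≡ 5. → (3, 5)
3G: (3, 5) + (5, 8). λ = (8 - 5)/(5 - 3) ≡ 3/2 mod 13. 2⁻¹ ≡ 7 (mod 13) since 2·7 = 14 ≡ 1, so λ ≡ 8.
  x = λ² - 3 - 5 = 64 - 8 ≡ 4; y = λ·(3 - 4) - 5 ≡ 0. → (4, 0)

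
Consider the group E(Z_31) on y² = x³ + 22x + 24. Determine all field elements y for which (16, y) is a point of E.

15, 16

x³ + 22x + 24 = 4472 ≡ 8 (mod 31).
Square roots of 8 mod 31: 15 and 16 (since 15² = 225 ≡ 8).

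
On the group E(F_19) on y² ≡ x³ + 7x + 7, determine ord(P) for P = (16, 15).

9

2P: tangent at (16, 15): λ = (3·16² + 7)/(2·15) ≡ 15/11. 11⁻¹ ≡ 7 (mod 19), so λ ≡ 15·7 ≡ 10.
  x = λ² - 16 - 16 = 100 - 32 ≡ 11; y = λ·(16 - 11) - 15 ≡ 16. → (11, 16)
3P: (11, 16) + (16, 15). λ = (15 - 16)/(16 - 11) ≡ 18/5 mod 19. 5⁻¹ ≡ 4 (mod 19), so λ ≡ 15.
  x = λ² - 11 - 16 = 225 - 27 ≡ 8; y = λ·(11 - 8) - 16 ≡ 10. → (8, 10)
4P: (8, 10) + (16, 15). λ = (15 - 10)/(16 - 8) ≡ 5/8 mod 19. 8⁻¹ ≡ 12 (mod 19), so λ ≡ 3.
  x = λ² - 8 - 16 = 9 - 24 ≡ 4; y = λ·(8 - 4) - 10 ≡ 2. → (4, 2)
5P: (4, 2) + (16, 15). λ = (15 - 2)/(16 - 4) ≡ 13/12 mod 19. 12⁻¹ ≡ 8 (mod 19) since 12·8 = 96 ≡ 1, so λ ≡ 9.
  x = λ² - 4 - 16 = 81 - 20 ≡ 4; y = λ·(4 - 4) - 2 ≡ 17. → (4, 17)
6P: (4, 17) + (16, 15). λ = (15 - 17)/(16 - 4) ≡ 17/12 mod 19. 12⁻¹ ≡ 8 (mod 19), so λ ≡ 3.
  x = λ² - 4 - 16 = 9 - 20 ≡ 8; y = λ·(4 - 8) - 17 ≡ 9. → (8, 9)
7P: (8, 9) + (16, 15). λ = (15 - 9)/(16 - 8) ≡ 6/8 mod 19. 8⁻¹ ≡ 12 (mod 19), so λ ≡ 15.
  x = λ² - 8 - 16 = 225 - 24 ≡ 11; y = λ·(8 - 11) - 9 ≡ 3. → (11, 3)
8P: (11, 3) + (16, 15). λ = (15 - 3)/(16 - 11) ≡ 12/5 mod 19. 5⁻¹ ≡ 4 (mod 19), so λ ≡ 10.
  x = λ² - 11 - 16 = 100 - 27 ≡ 16; y = λ·(11 - 16) - 3 ≡ 4. → (16, 4)
9P: (16, 4) + (16, 15): same x and y₁ ≡ -y₂, so the sum is 𝒪.
9P = 𝒪, so the order is 9.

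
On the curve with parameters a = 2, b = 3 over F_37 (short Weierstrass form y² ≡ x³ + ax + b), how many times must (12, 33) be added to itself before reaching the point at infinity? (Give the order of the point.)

10

2P: tangent at (12, 33): λ = (3·12² + 2)/(2·33) ≡ 27/29. 29⁻¹ ≡ 23 (mod 37) since 29·23 = 667 ≡ 1, so λ ≡ 27·23 ≡ 29.
  x = λ² - 12 - 12 = 841 - 24 ≡ 3; y = λ·(12 - 3) - 33 ≡ 6. → (3, 6)
3P: (3, 6) + (12, 33). λ = (33 - 6)/(12 - 3) ≡ 27/9 mod 37. 9⁻¹ ≡ 33 (mod 37) since 9·33 = 297 ≡ 1, so λ ≡ 3.
  x = λ² - 3 - 12 = 9 - 15 ≡ 31; y = λ·(3 - 31) - 6 ≡ 21. → (31, 21)
4P: (31, 21) + (12, 33). λ = (33 - 21)/(12 - 31) ≡ 12/18 mod 37. 18⁻¹ ≡ 35 (mod 37), so λ ≡ 13.
  x = λ² - 31 - 12 = 169 - 43 ≡ 15; y = λ·(31 - 15) - 21 ≡ 2. → (15, 2)
5P: (15, 2) + (12, 33). λ = (33 - 2)/(12 - 15) ≡ 31/34 mod 37. 34⁻¹ ≡ 12 (mod 37), so λ ≡ 2.
  x = λ² - 15 - 12 = 4 - 27 ≡ 14; y = λ·(15 - 14) - 2 ≡ 0. → (14, 0)
6P: (14, 0) + (12, 33). λ = (33 - 0)/(12 - 14) ≡ 33/35 mod 37. 35⁻¹ ≡ 18 (mod 37), so λ ≡ 2.
  x = λ² - 14 - 12 = 4 - 26 ≡ 15; y = λ·(14 - 15) - 0 ≡ 35. → (15, 35)
7P: (15, 35) + (12, 33). λ = (33 - 35)/(12 - 15) ≡ 35/34 mod 37. 34⁻¹ ≡ 12 (mod 37), so λ ≡ 13.
  x = λ² - 15 - 12 = 169 - 27 ≡ 31; y = λ·(15 - 31) - 35 ≡ 16. → (31, 16)
8P: (31, 16) + (12, 33). λ = (33 - 16)/(12 - 31) ≡ 17/18 mod 37. 18⁻¹ ≡ 35 (mod 37) since 18·35 = 630 ≡ 1, so λ ≡ 3.
  x = λ² - 31 - 12 = 9 - 43 ≡ 3; y = λ·(31 - 3) - 16 ≡ 31. → (3, 31)
9P: (3, 31) + (12, 33). λ = (33 - 31)/(12 - 3) ≡ 2/9 mod 37. 9⁻¹ ≡ 33 (mod 37) since 9·33 = 297 ≡ 1, so λ ≡ 29.
  x = λ² - 3 - 12 = 841 - 15 ≡ 12; y = λ·(3 - 12) - 31 ≡ 4. → (12, 4)
10P: (12, 4) + (12, 33): same x and y₁ ≡ -y₂, so the sum is the point at infinity.
10P = the point at infinity, so the order is 10.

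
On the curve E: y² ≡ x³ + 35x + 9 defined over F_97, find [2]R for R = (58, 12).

(67, 34)

tangent at (58, 12): λ = (3·58² + 35)/(2·12) ≡ 39/24. 24⁻¹ ≡ 93 (mod 97), so λ ≡ 39·93 ≡ 38.
  x = λ² - 58 - 58 = 1444 - 116 ≡ 67; y = λ·(58 - 67) - 12 ≡ 34. → (67, 34)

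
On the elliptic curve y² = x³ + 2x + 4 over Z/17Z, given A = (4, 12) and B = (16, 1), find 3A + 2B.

First 3A:
Repeated addition: build up to 3A.
2A: tangent at (4, 12): λ = (3·4² + 2)/(2·12) ≡ 16/7. 7⁻¹ ≡ 5 (mod 17), so λ ≡ 16·5 ≡ 12.
  x = λ² - 4 - 4 = 144 - 8 ≡ 0; y = λ·(4 - 0) - 12 ≡ 2. → (0, 2)
3A: (0, 2) + (4, 12). λ = (12 - 2)/(4 - 0) ≡ 10/4 mod 17. 4⁻¹ ≡ 13 (mod 17), so λ ≡ 11.
  x = λ² - 0 - 4 = 121 - 4 ≡ 15; y = λ·(0 - 15) - 2 ≡ 3. → (15, 3)
3A = (15, 3).
Next 2B:
Repeated addition: build up to 2B.
2B: tangent at (16, 1): λ = (3·16² + 2)/(2·1) ≡ 5/2. 2⁻¹ ≡ 9 (mod 17), so λ ≡ 5·9 ≡ 11.
  x = λ² - 16 - 16 = 121 - 32 ≡ 4; y = λ·(16 - 4) - 1 ≡ 12. → (4, 12)
2B = (4, 12).
Finally 3A + 2B:
(15, 3) + (4, 12). λ = (12 - 3)/(4 - 15) ≡ 9/6 mod 17. 6⁻¹ ≡ 3 (mod 17), so λ ≡ 10.
  x = λ² - 15 - 4 = 100 - 19 ≡ 13; y = λ·(15 - 13) - 3 ≡ 0. → (13, 0)

(13, 0)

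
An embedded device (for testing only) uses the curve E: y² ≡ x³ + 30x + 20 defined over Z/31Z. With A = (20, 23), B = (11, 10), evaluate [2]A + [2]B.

(30, 12)

First 2A:
Repeated addition: build up to 2A.
2A: tangent at (20, 23): λ = (3·20² + 30)/(2·23) ≡ 21/15. 15⁻¹ ≡ 29 (mod 31) since 15·29 = 435 ≡ 1, so λ ≡ 21·29 ≡ 20.
  x = λ² - 20 - 20 = 400 - 40 ≡ 19; y = λ·(20 - 19) - 23 ≡ 28. → (19, 28)
2A = (19, 28).
Next 2B:
Repeated addition: build up to 2B.
2B: tangent at (11, 10): λ = (3·11² + 30)/(2·10) ≡ 21/20. 20⁻¹ ≡ 14 (mod 31), so λ ≡ 21·14 ≡ 15.
  x = λ² - 11 - 11 = 225 - 22 ≡ 17; y = λ·(11 - 17) - 10 ≡ 24. → (17, 24)
2B = (17, 24).
Finally 2A + 2B:
(19, 28) + (17, 24). λ = (24 - 28)/(17 - 19) ≡ 27/29 mod 31. 29⁻¹ ≡ 15 (mod 31) since 29·15 = 435 ≡ 1, so λ ≡ 2.
  x = λ² - 19 - 17 = 4 - 36 ≡ 30; y = λ·(19 - 30) - 28 ≡ 12. → (30, 12)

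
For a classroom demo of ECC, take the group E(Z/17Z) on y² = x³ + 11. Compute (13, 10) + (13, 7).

O

The two points share x = 13 and their y-coordinates satisfy 10 + 7 ≡ 0 (mod 17), so they are inverses. Their sum is O.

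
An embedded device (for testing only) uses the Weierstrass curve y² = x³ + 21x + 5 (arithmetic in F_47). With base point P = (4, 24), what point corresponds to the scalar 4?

(37, 39)

Double-and-add on 4 = (100)₂. Start with P = (4, 24) for the leading 1-bit.
double: tangent at (4, 24): λ = (3·4² + 21)/(2·24) ≡ 22/1. 1⁻¹ ≡ 1 (mod 47) since 1·1 = 1 ≡ 1, so λ ≡ 22·1 ≡ 22.
  x = λ² - 4 - 4 = 484 - 8 ≡ 6; y = λ·(4 - 6) - 24 ≡ 26. → (6, 26)
double: tangent at (6, 26): λ = (3·6² + 21)/(2·26) ≡ 35/5. 5⁻¹ ≡ 19 (mod 47) since 5·19 = 95 ≡ 1, so λ ≡ 35·19 ≡ 7.
  x = λ² - 6 - 6 = 49 - 12 ≡ 37; y = λ·(6 - 37) - 26 ≡ 39. → (37, 39)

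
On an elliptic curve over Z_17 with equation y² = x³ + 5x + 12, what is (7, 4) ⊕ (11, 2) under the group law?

(7, 4) + (11, 2). λ = (2 - 4)/(11 - 7) ≡ 15/4 mod 17. 4⁻¹ ≡ 13 (mod 17), so λ ≡ 8.
  x = λ² - 7 - 11 = 64 - 18 ≡ 12; y = λ·(7 - 12) - 4 ≡ 7. → (12, 7)

(12, 7)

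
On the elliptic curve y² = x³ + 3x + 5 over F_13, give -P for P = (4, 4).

-(4, 4) = (4, -4 mod 13) = (4, 9).

(4, 9)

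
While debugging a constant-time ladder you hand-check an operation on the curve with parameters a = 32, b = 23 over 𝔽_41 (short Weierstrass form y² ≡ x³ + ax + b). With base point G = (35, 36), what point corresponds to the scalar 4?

Double-and-add on 4 = (100)₂. Start with G = (35, 36) for the leading 1-bit.
double: tangent at (35, 36): λ = (3·35² + 32)/(2·36) ≡ 17/31. 31⁻¹ ≡ 4 (mod 41), so λ ≡ 17·4 ≡ 27.
  x = λ² - 35 - 35 = 729 - 70 ≡ 3; y = λ·(35 - 3) - 36 ≡ 8. → (3, 8)
double: tangent at (3, 8): λ = (3·3² + 32)/(2·8) ≡ 18/16. 16⁻¹ ≡ 18 (mod 41), so λ ≡ 18·18 ≡ 37.
  x = λ² - 3 - 3 = 1369 - 6 ≡ 10; y = λ·(3 - 10) - 8 ≡ 20. → (10, 20)

(10, 20)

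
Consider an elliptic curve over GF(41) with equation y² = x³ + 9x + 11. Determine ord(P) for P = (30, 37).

11

2P: tangent at (30, 37): λ = (3·30² + 9)/(2·37) ≡ 3/33. 33⁻¹ ≡ 5 (mod 41) since 33·5 = 165 ≡ 1, so λ ≡ 3·5 ≡ 15.
  x = λ² - 30 - 30 = 225 - 60 ≡ 1; y = λ·(30 - 1) - 37 ≡ 29. → (1, 29)
3P: (1, 29) + (30, 37). λ = (37 - 29)/(30 - 1) ≡ 8/29 mod 41. 29⁻¹ ≡ 17 (mod 41), so λ ≡ 13.
  x = λ² - 1 - 30 = 169 - 31 ≡ 15; y = λ·(1 - 15) - 29 ≡ 35. → (15, 35)
4P: (15, 35) + (30, 37). λ = (37 - 35)/(30 - 15) ≡ 2/15 mod 41. 15⁻¹ ≡ 11 (mod 41), so λ ≡ 22.
  x = λ² - 15 - 30 = 484 - 45 ≡ 29; y = λ·(15 - 29) - 35 ≡ 26. → (29, 26)
5P: (29, 26) + (30, 37). λ = (37 - 26)/(30 - 29) ≡ 11/1 mod 41. 1⁻¹ ≡ 1 (mod 41) since 1·1 = 1 ≡ 1, so λ ≡ 11.
  x = λ² - 29 - 30 = 121 - 59 ≡ 21; y = λ·(29 - 21) - 26 ≡ 21. → (21, 21)
6P: (21, 21) + (30, 37). λ = (37 - 21)/(30 - 21) ≡ 16/9 mod 41. 9⁻¹ ≡ 32 (mod 41), so λ ≡ 20.
  x = λ² - 21 - 30 = 400 - 51 ≡ 21; y = λ·(21 - 21) - 21 ≡ 20. → (21, 20)
7P: (21, 20) + (30, 37). λ = (37 - 20)/(30 - 21) ≡ 17/9 mod 41. 9⁻¹ ≡ 32 (mod 41) since 9·32 = 288 ≡ 1, so λ ≡ 11.
  x = λ² - 21 - 30 = 121 - 51 ≡ 29; y = λ·(21 - 29) - 20 ≡ 15. → (29, 15)
8P: (29, 15) + (30, 37). λ = (37 - 15)/(30 - 29) ≡ 22/1 mod 41. 1⁻¹ ≡ 1 (mod 41) since 1·1 = 1 ≡ 1, so λ ≡ 22.
  x = λ² - 29 - 30 = 484 - 59 ≡ 15; y = λ·(29 - 15) - 15 ≡ 6. → (15, 6)
9P: (15, 6) + (30, 37). λ = (37 - 6)/(30 - 15) ≡ 31/15 mod 41. 15⁻¹ ≡ 11 (mod 41), so λ ≡ 13.
  x = λ² - 15 - 30 = 169 - 45 ≡ 1; y = λ·(15 - 1) - 6 ≡ 12. → (1, 12)
10P: (1, 12) + (30, 37). λ = (37 - 12)/(30 - 1) ≡ 25/29 mod 41. 29⁻¹ ≡ 17 (mod 41), so λ ≡ 15.
  x = λ² - 1 - 30 = 225 - 31 ≡ 30; y = λ·(1 - 30) - 12 ≡ 4. → (30, 4)
11P: (30, 4) + (30, 37): same x and y₁ ≡ -y₂, so the sum is ∞.
11P = ∞, so the order is 11.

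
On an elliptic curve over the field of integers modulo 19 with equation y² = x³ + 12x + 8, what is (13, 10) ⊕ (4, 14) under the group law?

(9, 3)

(13, 10) + (4, 14). λ = (14 - 10)/(4 - 13) ≡ 4/10 mod 19. 10⁻¹ ≡ 2 (mod 19), so λ ≡ 8.
  x = λ² - 13 - 4 = 64 - 17 ≡ 9; y = λ·(13 - 9) - 10 ≡ 3. → (9, 3)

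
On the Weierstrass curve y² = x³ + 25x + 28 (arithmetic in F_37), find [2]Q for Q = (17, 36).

(7, 18)

tangent at (17, 36): λ = (3·17² + 25)/(2·36) ≡ 4/35. 35⁻¹ ≡ 18 (mod 37) since 35·18 = 630 ≡ 1, so λ ≡ 4·18 ≡ 35.
  x = λ² - 17 - 17 = 1225 - 34 ≡ 7; y = λ·(17 - 7) - 36 ≡ 18. → (7, 18)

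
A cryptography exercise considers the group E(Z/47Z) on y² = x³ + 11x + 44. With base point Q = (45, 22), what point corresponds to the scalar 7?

Double-and-add on 7 = (111)₂. Start with Q = (45, 22) for the leading 1-bit.
double: tangent at (45, 22): λ = (3·45² + 11)/(2·22) ≡ 23/44. 44⁻¹ ≡ 31 (mod 47), so λ ≡ 23·31 ≡ 8.
  x = λ² - 45 - 45 = 64 - 90 ≡ 21; y = λ·(45 - 21) - 22 ≡ 29. → (21, 29)
add Q: (21, 29) + (45, 22). λ = (22 - 29)/(45 - 21) ≡ 40/24 mod 47. 24⁻¹ ≡ 2 (mod 47), so λ ≡ 33.
  x = λ² - 21 - 45 = 1089 - 66 ≡ 36; y = λ·(21 - 36) - 29 ≡ 40. → (36, 40)
double: tangent at (36, 40): λ = (3·36² + 11)/(2·40) ≡ 45/33. 33⁻¹ ≡ 10 (mod 47) since 33·10 = 330 ≡ 1, so λ ≡ 45·10 ≡ 27.
  x = λ² - 36 - 36 = 729 - 72 ≡ 46; y = λ·(36 - 46) - 40 ≡ 19. → (46, 19)
add Q: (46, 19) + (45, 22). λ = (22 - 19)/(45 - 46) ≡ 3/46 mod 47. 46⁻¹ ≡ 46 (mod 47), so λ ≡ 44.
  x = λ² - 46 - 45 = 1936 - 91 ≡ 12; y = λ·(46 - 12) - 19 ≡ 20. → (12, 20)

(12, 20)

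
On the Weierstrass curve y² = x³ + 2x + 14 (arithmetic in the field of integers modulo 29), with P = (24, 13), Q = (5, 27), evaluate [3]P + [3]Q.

First 3P:
Repeated addition: build up to 3P.
2P: tangent at (24, 13): λ = (3·24² + 2)/(2·13) ≡ 19/26. 26⁻¹ ≡ 19 (mod 29), so λ ≡ 19·19 ≡ 13.
  x = λ² - 24 - 24 = 169 - 48 ≡ 5; y = λ·(24 - 5) - 13 ≡ 2. → (5, 2)
3P: (5, 2) + (24, 13). λ = (13 - 2)/(24 - 5) ≡ 11/19 mod 29. 19⁻¹ ≡ 26 (mod 29) since 19·26 = 494 ≡ 1, so λ ≡ 25.
  x = λ² - 5 - 24 = 625 - 29 ≡ 16; y = λ·(5 - 16) - 2 ≡ 13. → (16, 13)
3P = (16, 13).
Next 3Q:
Repeated addition: build up to 3Q.
2Q: tangent at (5, 27): λ = (3·5² + 2)/(2·27) ≡ 19/25. 25⁻¹ ≡ 7 (mod 29) since 25·7 = 175 ≡ 1, so λ ≡ 19·7 ≡ 17.
  x = λ² - 5 - 5 = 289 - 10 ≡ 18; y = λ·(5 - 18) - 27 ≡ 13. → (18, 13)
3Q: (18, 13) + (5, 27). λ = (27 - 13)/(5 - 18) ≡ 14/16 mod 29. 16⁻¹ ≡ 20 (mod 29) since 16·20 = 320 ≡ 1, so λ ≡ 19.
  x = λ² - 18 - 5 = 361 - 23 ≡ 19; y = λ·(18 - 19) - 13 ≡ 26. → (19, 26)
3Q = (19, 26).
Finally 3P + 3Q:
(16, 13) + (19, 26). λ = (26 - 13)/(19 - 16) ≡ 13/3 mod 29. 3⁻¹ ≡ 10 (mod 29) since 3·10 = 30 ≡ 1, so λ ≡ 14.
  x = λ² - 16 - 19 = 196 - 35 ≡ 16; y = λ·(16 - 16) - 13 ≡ 16. → (16, 16)

(16, 16)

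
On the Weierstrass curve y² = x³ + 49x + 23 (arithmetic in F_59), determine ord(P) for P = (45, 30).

2P: tangent at (45, 30): λ = (3·45² + 49)/(2·30) ≡ 47/1. 1⁻¹ ≡ 1 (mod 59), so λ ≡ 47·1 ≡ 47.
  x = λ² - 45 - 45 = 2209 - 90 ≡ 54; y = λ·(45 - 54) - 30 ≡ 19. → (54, 19)
3P: (54, 19) + (45, 30). λ = (30 - 19)/(45 - 54) ≡ 11/50 mod 59. 50⁻¹ ≡ 13 (mod 59) since 50·13 = 650 ≡ 1, so λ ≡ 25.
  x = λ² - 54 - 45 = 625 - 99 ≡ 54; y = λ·(54 - 54) - 19 ≡ 40. → (54, 40)
4P: (54, 40) + (45, 30). λ = (30 - 40)/(45 - 54) ≡ 49/50 mod 59. 50⁻¹ ≡ 13 (mod 59) since 50·13 = 650 ≡ 1, so λ ≡ 47.
  x = λ² - 54 - 45 = 2209 - 99 ≡ 45; y = λ·(54 - 45) - 40 ≡ 29. → (45, 29)
5P: (45, 29) + (45, 30): same x and y₁ ≡ -y₂, so the sum is ∞.
5P = ∞, so the order is 5.

5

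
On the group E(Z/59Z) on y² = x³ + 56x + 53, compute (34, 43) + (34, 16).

O

The two points share x = 34 and their y-coordinates satisfy 43 + 16 ≡ 0 (mod 59), so they are inverses. Their sum is 𝒪.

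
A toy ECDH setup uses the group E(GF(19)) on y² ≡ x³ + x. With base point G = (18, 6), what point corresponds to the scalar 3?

Repeated addition: build up to 3G.
2G: tangent at (18, 6): λ = (3·18² + 1)/(2·6) ≡ 4/12. 12⁻¹ ≡ 8 (mod 19), so λ ≡ 4·8 ≡ 13.
  x = λ² - 18 - 18 = 169 - 36 ≡ 0; y = λ·(18 - 0) - 6 ≡ 0. → (0, 0)
3G: (0, 0) + (18, 6). λ = (6 - 0)/(18 - 0) ≡ 6/18 mod 19. 18⁻¹ ≡ 18 (mod 19), so λ ≡ 13.
  x = λ² - 0 - 18 = 169 - 18 ≡ 18; y = λ·(0 - 18) - 0 ≡ 13. → (18, 13)

(18, 13)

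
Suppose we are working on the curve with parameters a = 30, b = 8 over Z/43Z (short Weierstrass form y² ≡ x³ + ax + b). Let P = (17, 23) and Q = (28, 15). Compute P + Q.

(33, 16)

(17, 23) + (28, 15). λ = (15 - 23)/(28 - 17) ≡ 35/11 mod 43. 11⁻¹ ≡ 4 (mod 43) since 11·4 = 44 ≡ 1, so λ ≡ 11.
  x = λ² - 17 - 28 = 121 - 45 ≡ 33; y = λ·(17 - 33) - 23 ≡ 16. → (33, 16)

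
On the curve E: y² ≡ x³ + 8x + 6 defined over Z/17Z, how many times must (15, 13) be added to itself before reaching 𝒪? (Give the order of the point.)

2P: tangent at (15, 13): λ = (3·15² + 8)/(2·13) ≡ 3/9. 9⁻¹ ≡ 2 (mod 17), so λ ≡ 3·2 ≡ 6.
  x = λ² - 15 - 15 = 36 - 30 ≡ 6; y = λ·(15 - 6) - 13 ≡ 7. → (6, 7)
3P: (6, 7) + (15, 13). λ = (13 - 7)/(15 - 6) ≡ 6/9 mod 17. 9⁻¹ ≡ 2 (mod 17) since 9·2 = 18 ≡ 1, so λ ≡ 12.
  x = λ² - 6 - 15 = 144 - 21 ≡ 4; y = λ·(6 - 4) - 7 ≡ 0. → (4, 0)
4P: (4, 0) + (15, 13). λ = (13 - 0)/(15 - 4) ≡ 13/11 mod 17. 11⁻¹ ≡ 14 (mod 17), so λ ≡ 12.
  x = λ² - 4 - 15 = 144 - 19 ≡ 6; y = λ·(4 - 6) - 0 ≡ 10. → (6, 10)
5P: (6, 10) + (15, 13). λ = (13 - 10)/(15 - 6) ≡ 3/9 mod 17. 9⁻¹ ≡ 2 (mod 17), so λ ≡ 6.
  x = λ² - 6 - 15 = 36 - 21 ≡ 15; y = λ·(6 - 15) - 10 ≡ 4. → (15, 4)
6P: (15, 4) + (15, 13): same x and y₁ ≡ -y₂, so the sum is 𝒪.
6P = 𝒪, so the order is 6.

6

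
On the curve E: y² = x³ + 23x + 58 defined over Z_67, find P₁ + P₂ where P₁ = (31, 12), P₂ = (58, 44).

(31, 12) + (58, 44). λ = (44 - 12)/(58 - 31) ≡ 32/27 mod 67. 27⁻¹ ≡ 5 (mod 67), so λ ≡ 26.
  x = λ² - 31 - 58 = 676 - 89 ≡ 51; y = λ·(31 - 51) - 12 ≡ 4. → (51, 4)

(51, 4)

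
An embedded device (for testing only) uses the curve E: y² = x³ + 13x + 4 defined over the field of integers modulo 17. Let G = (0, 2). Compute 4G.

Repeated addition: build up to 4G.
2G: tangent at (0, 2): λ = (3·0² + 13)/(2·2) ≡ 13/4. 4⁻¹ ≡ 13 (mod 17) since 4·13 = 52 ≡ 1, so λ ≡ 13·13 ≡ 16.
  x = λ² - 0 - 0 = 256 - 0 ≡ 1; y = λ·(0 - 1) - 2 ≡ 16. → (1, 16)
3G: (1, 16) + (0, 2). λ = (2 - 16)/(0 - 1) ≡ 3/16 mod 17. 16⁻¹ ≡ 16 (mod 17) since 16·16 = 256 ≡ 1, so λ ≡ 14.
  x = λ² - 1 - 0 = 196 - 1 ≡ 8; y = λ·(1 - 8) - 16 ≡ 5. → (8, 5)
4G: (8, 5) + (0, 2). λ = (2 - 5)/(0 - 8) ≡ 14/9 mod 17. 9⁻¹ ≡ 2 (mod 17) since 9·2 = 18 ≡ 1, so λ ≡ 11.
  x = λ² - 8 - 0 = 121 - 8 ≡ 11; y = λ·(8 - 11) - 5 ≡ 13. → (11, 13)

(11, 13)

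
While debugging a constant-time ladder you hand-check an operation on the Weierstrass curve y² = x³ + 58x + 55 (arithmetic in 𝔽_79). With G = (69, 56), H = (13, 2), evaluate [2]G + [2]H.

First 2G:
Repeated addition: build up to 2G.
2G: tangent at (69, 56): λ = (3·69² + 58)/(2·56) ≡ 42/33. 33⁻¹ ≡ 12 (mod 79), so λ ≡ 42·12 ≡ 30.
  x = λ² - 69 - 69 = 900 - 138 ≡ 51; y = λ·(69 - 51) - 56 ≡ 10. → (51, 10)
2G = (51, 10).
Next 2H:
Repeated addition: build up to 2H.
2H: tangent at (13, 2): λ = (3·13² + 58)/(2·2) ≡ 12/4. 4⁻¹ ≡ 20 (mod 79) since 4·20 = 80 ≡ 1, so λ ≡ 12·20 ≡ 3.
  x = λ² - 13 - 13 = 9 - 26 ≡ 62; y = λ·(13 - 62) - 2 ≡ 9. → (62, 9)
2H = (62, 9).
Finally 2G + 2H:
(51, 10) + (62, 9). λ = (9 - 10)/(62 - 51) ≡ 78/11 mod 79. 11⁻¹ ≡ 36 (mod 79), so λ ≡ 43.
  x = λ² - 51 - 62 = 1849 - 113 ≡ 77; y = λ·(51 - 77) - 10 ≡ 57. → (77, 57)

(77, 57)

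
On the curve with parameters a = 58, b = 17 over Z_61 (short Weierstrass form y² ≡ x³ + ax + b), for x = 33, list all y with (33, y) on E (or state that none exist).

x³ + 58x + 17 = 37868 ≡ 48 (mod 61).
Square roots of 48 mod 61: 29 and 32 (since 29² = 841 ≡ 48).

29, 32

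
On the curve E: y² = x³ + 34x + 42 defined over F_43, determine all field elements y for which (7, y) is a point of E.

8, 35

x³ + 34x + 42 = 623 ≡ 21 (mod 43).
Square roots of 21 mod 43: 8 and 35 (since 8² = 64 ≡ 21).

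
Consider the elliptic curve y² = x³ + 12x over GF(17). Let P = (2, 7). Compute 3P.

Repeated addition: build up to 3P.
2P: tangent at (2, 7): λ = (3·2² + 12)/(2·7) ≡ 7/14. 14⁻¹ ≡ 11 (mod 17), so λ ≡ 7·11 ≡ 9.
  x = λ² - 2 - 2 = 81 - 4 ≡ 9; y = λ·(2 - 9) - 7 ≡ 15. → (9, 15)
3P: (9, 15) + (2, 7). λ = (7 - 15)/(2 - 9) ≡ 9/10 mod 17. 10⁻¹ ≡ 12 (mod 17), so λ ≡ 6.
  x = λ² - 9 - 2 = 36 - 11 ≡ 8; y = λ·(9 - 8) - 15 ≡ 8. → (8, 8)

(8, 8)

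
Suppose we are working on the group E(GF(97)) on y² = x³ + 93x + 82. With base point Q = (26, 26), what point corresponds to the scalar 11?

Repeated addition: build up to 11Q.
2Q: tangent at (26, 26): λ = (3·26² + 93)/(2·26) ≡ 84/52. 52⁻¹ ≡ 28 (mod 97), so λ ≡ 84·28 ≡ 24.
  x = λ² - 26 - 26 = 576 - 52 ≡ 39; y = λ·(26 - 39) - 26 ≡ 50. → (39, 50)
3Q: (39, 50) + (26, 26). λ = (26 - 50)/(26 - 39) ≡ 73/84 mod 97. 84⁻¹ ≡ 82 (mod 97) since 84·82 = 6888 ≡ 1, so λ ≡ 69.
  x = λ² - 39 - 26 = 4761 - 65 ≡ 40; y = λ·(39 - 40) - 50 ≡ 75. → (40, 75)
4Q: (40, 75) + (26, 26). λ = (26 - 75)/(26 - 40) ≡ 48/83 mod 97. 83⁻¹ ≡ 90 (mod 97), so λ ≡ 52.
  x = λ² - 40 - 26 = 2704 - 66 ≡ 19; y = λ·(40 - 19) - 75 ≡ 47. → (19, 47)
5Q: (19, 47) + (26, 26). λ = (26 - 47)/(26 - 19) ≡ 76/7 mod 97. 7⁻¹ ≡ 14 (mod 97) since 7·14 = 98 ≡ 1, so λ ≡ 94.
  x = λ² - 19 - 26 = 8836 - 45 ≡ 61; y = λ·(19 - 61) - 47 ≡ 79. → (61, 79)
6Q: (61, 79) + (26, 26). λ = (26 - 79)/(26 - 61) ≡ 44/62 mod 97. 62⁻¹ ≡ 36 (mod 97), so λ ≡ 32.
  x = λ² - 61 - 26 = 1024 - 87 ≡ 64; y = λ·(61 - 64) - 79 ≡ 19. → (64, 19)
7Q: (64, 19) + (26, 26). λ = (26 - 19)/(26 - 64) ≡ 7/59 mod 97. 59⁻¹ ≡ 74 (mod 97) since 59·74 = 4366 ≡ 1, so λ ≡ 33.
  x = λ² - 64 - 26 = 1089 - 90 ≡ 29; y = λ·(64 - 29) - 19 ≡ 69. → (29, 69)
8Q: (29, 69) + (26, 26). λ = (26 - 69)/(26 - 29) ≡ 54/94 mod 97. 94⁻¹ ≡ 32 (mod 97) since 94·32 = 3008 ≡ 1, so λ ≡ 79.
  x = λ² - 29 - 26 = 6241 - 55 ≡ 75; y = λ·(29 - 75) - 69 ≡ 80. → (75, 80)
9Q: (75, 80) + (26, 26). λ = (26 - 80)/(26 - 75) ≡ 43/48 mod 97. 48⁻¹ ≡ 95 (mod 97), so λ ≡ 11.
  x = λ² - 75 - 26 = 121 - 101 ≡ 20; y = λ·(75 - 20) - 80 ≡ 40. → (20, 40)
10Q: (20, 40) + (26, 26). λ = (26 - 40)/(26 - 20) ≡ 83/6 mod 97. 6⁻¹ ≡ 81 (mod 97) since 6·81 = 486 ≡ 1, so λ ≡ 30.
  x = λ² - 20 - 26 = 900 - 46 ≡ 78; y = λ·(20 - 78) - 40 ≡ 63. → (78, 63)
11Q: (78, 63) + (26, 26). λ = (26 - 63)/(26 - 78) ≡ 60/45 mod 97. 45⁻¹ ≡ 69 (mod 97), so λ ≡ 66.
  x = λ² - 78 - 26 = 4356 - 104 ≡ 81; y = λ·(78 - 81) - 63 ≡ 30. → (81, 30)

(81, 30)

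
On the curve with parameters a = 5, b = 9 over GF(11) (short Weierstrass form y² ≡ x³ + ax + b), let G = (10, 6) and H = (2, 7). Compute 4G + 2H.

First 4G:
Repeated addition: build up to 4G.
2G: tangent at (10, 6): λ = (3·10² + 5)/(2·6) ≡ 8/1. 1⁻¹ ≡ 1 (mod 11), so λ ≡ 8·1 ≡ 8.
  x = λ² - 10 - 10 = 64 - 20 ≡ 0; y = λ·(10 - 0) - 6 ≡ 8. → (0, 8)
3G: (0, 8) + (10, 6). λ = (6 - 8)/(10 - 0) ≡ 9/10 mod 11. 10⁻¹ ≡ 10 (mod 11) since 10·10 = 100 ≡ 1, so λ ≡ 2.
  x = λ² - 0 - 10 = 4 - 10 ≡ 5; y = λ·(0 - 5) - 8 ≡ 4. → (5, 4)
4G: (5, 4) + (10, 6). λ = (6 - 4)/(10 - 5) ≡ 2/5 mod 11. 5⁻¹ ≡ 9 (mod 11) since 5·9 = 45 ≡ 1, so λ ≡ 7.
  x = λ² - 5 - 10 = 49 - 15 ≡ 1; y = λ·(5 - 1) - 4 ≡ 2. → (1, 2)
4G = (1, 2).
Next 2H:
Repeated addition: build up to 2H.
2H: tangent at (2, 7): λ = (3·2² + 5)/(2·7) ≡ 6/3. 3⁻¹ ≡ 4 (mod 11), so λ ≡ 6·4 ≡ 2.
  x = λ² - 2 - 2 = 4 - 4 ≡ 0; y = λ·(2 - 0) - 7 ≡ 8. → (0, 8)
2H = (0, 8).
Finally 4G + 2H:
(1, 2) + (0, 8). λ = (8 - 2)/(0 - 1) ≡ 6/10 mod 11. 10⁻¹ ≡ 10 (mod 11), so λ ≡ 5.
  x = λ² - 1 - 0 = 25 - 1 ≡ 2; y = λ·(1 - 2) - 2 ≡ 4. → (2, 4)

(2, 4)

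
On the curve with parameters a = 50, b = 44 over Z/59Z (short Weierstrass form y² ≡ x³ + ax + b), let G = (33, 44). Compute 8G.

(29, 49)

Repeated addition: build up to 8G.
2G: tangent at (33, 44): λ = (3·33² + 50)/(2·44) ≡ 13/29. 29⁻¹ ≡ 57 (mod 59) since 29·57 = 1653 ≡ 1, so λ ≡ 13·57 ≡ 33.
  x = λ² - 33 - 33 = 1089 - 66 ≡ 20; y = λ·(33 - 20) - 44 ≡ 31. → (20, 31)
3G: (20, 31) + (33, 44). λ = (44 - 31)/(33 - 20) ≡ 13/13 mod 59. 13⁻¹ ≡ 50 (mod 59) since 13·50 = 650 ≡ 1, so λ ≡ 1.
  x = λ² - 20 - 33 = 1 - 53 ≡ 7; y = λ·(20 - 7) - 31 ≡ 41. → (7, 41)
4G: (7, 41) + (33, 44). λ = (44 - 41)/(33 - 7) ≡ 3/26 mod 59. 26⁻¹ ≡ 25 (mod 59) since 26·25 = 650 ≡ 1, so λ ≡ 16.
  x = λ² - 7 - 33 = 256 - 40 ≡ 39; y = λ·(7 - 39) - 41 ≡ 37. → (39, 37)
5G: (39, 37) + (33, 44). λ = (44 - 37)/(33 - 39) ≡ 7/53 mod 59. 53⁻¹ ≡ 49 (mod 59), so λ ≡ 48.
  x = λ² - 39 - 33 = 2304 - 72 ≡ 49; y = λ·(39 - 49) - 37 ≡ 14. → (49, 14)
6G: (49, 14) + (33, 44). λ = (44 - 14)/(33 - 49) ≡ 30/43 mod 59. 43⁻¹ ≡ 11 (mod 59), so λ ≡ 35.
  x = λ² - 49 - 33 = 1225 - 82 ≡ 22; y = λ·(49 - 22) - 14 ≡ 46. → (22, 46)
7G: (22, 46) + (33, 44). λ = (44 - 46)/(33 - 22) ≡ 57/11 mod 59. 11⁻¹ ≡ 43 (mod 59) since 11·43 = 473 ≡ 1, so λ ≡ 32.
  x = λ² - 22 - 33 = 1024 - 55 ≡ 25; y = λ·(22 - 25) - 46 ≡ 35. → (25, 35)
8G: (25, 35) + (33, 44). λ = (44 - 35)/(33 - 25) ≡ 9/8 mod 59. 8⁻¹ ≡ 37 (mod 59), so λ ≡ 38.
  x = λ² - 25 - 33 = 1444 - 58 ≡ 29; y = λ·(25 - 29) - 35 ≡ 49. → (29, 49)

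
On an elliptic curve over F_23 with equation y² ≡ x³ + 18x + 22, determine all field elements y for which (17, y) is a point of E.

none

x³ + 18x + 22 = 5241 ≡ 20 (mod 23).
20 is a non-residue mod 23; no y exists.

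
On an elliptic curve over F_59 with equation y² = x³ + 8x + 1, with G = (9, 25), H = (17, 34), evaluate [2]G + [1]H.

First 2G:
Repeated addition: build up to 2G.
2G: tangent at (9, 25): λ = (3·9² + 8)/(2·25) ≡ 15/50. 50⁻¹ ≡ 13 (mod 59) since 50·13 = 650 ≡ 1, so λ ≡ 15·13 ≡ 18.
  x = λ² - 9 - 9 = 324 - 18 ≡ 11; y = λ·(9 - 11) - 25 ≡ 57. → (11, 57)
2G = (11, 57).
Finally 2G + H:
(11, 57) + (17, 34). λ = (34 - 57)/(17 - 11) ≡ 36/6 mod 59. 6⁻¹ ≡ 10 (mod 59) since 6·10 = 60 ≡ 1, so λ ≡ 6.
  x = λ² - 11 - 17 = 36 - 28 ≡ 8; y = λ·(11 - 8) - 57 ≡ 20. → (8, 20)

(8, 20)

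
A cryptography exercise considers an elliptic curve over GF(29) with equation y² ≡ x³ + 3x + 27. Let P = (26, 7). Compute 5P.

Double-and-add on 5 = (101)₂. Start with P = (26, 7) for the leading 1-bit.
double: tangent at (26, 7): λ = (3·26² + 3)/(2·7) ≡ 1/14. 14⁻¹ ≡ 27 (mod 29), so λ ≡ 1·27 ≡ 27.
  x = λ² - 26 - 26 = 729 - 52 ≡ 10; y = λ·(26 - 10) - 7 ≡ 19. → (10, 19)
double: tangent at (10, 19): λ = (3·10² + 3)/(2·19) ≡ 13/9. 9⁻¹ ≡ 13 (mod 29), so λ ≡ 13·13 ≡ 24.
  x = λ² - 10 - 10 = 576 - 20 ≡ 5; y = λ·(10 - 5) - 19 ≡ 14. → (5, 14)
add P: (5, 14) + (26, 7). λ = (7 - 14)/(26 - 5) ≡ 22/21 mod 29. 21⁻¹ ≡ 18 (mod 29), so λ ≡ 19.
  x = λ² - 5 - 26 = 361 - 31 ≡ 11; y = λ·(5 - 11) - 14 ≡ 17. → (11, 17)

(11, 17)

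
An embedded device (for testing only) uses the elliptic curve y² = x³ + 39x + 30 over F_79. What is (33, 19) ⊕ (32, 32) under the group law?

(25, 35)

(33, 19) + (32, 32). λ = (32 - 19)/(32 - 33) ≡ 13/78 mod 79. 78⁻¹ ≡ 78 (mod 79), so λ ≡ 66.
  x = λ² - 33 - 32 = 4356 - 65 ≡ 25; y = λ·(33 - 25) - 19 ≡ 35. → (25, 35)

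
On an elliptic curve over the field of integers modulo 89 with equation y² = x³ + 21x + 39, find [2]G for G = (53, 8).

(19, 55)

tangent at (53, 8): λ = (3·53² + 21)/(2·8) ≡ 82/16. 16⁻¹ ≡ 39 (mod 89), so λ ≡ 82·39 ≡ 83.
  x = λ² - 53 - 53 = 6889 - 106 ≡ 19; y = λ·(53 - 19) - 8 ≡ 55. → (19, 55)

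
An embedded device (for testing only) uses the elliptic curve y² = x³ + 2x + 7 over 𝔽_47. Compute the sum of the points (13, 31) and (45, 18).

(5, 1)

(13, 31) + (45, 18). λ = (18 - 31)/(45 - 13) ≡ 34/32 mod 47. 32⁻¹ ≡ 25 (mod 47) since 32·25 = 800 ≡ 1, so λ ≡ 4.
  x = λ² - 13 - 45 = 16 - 58 ≡ 5; y = λ·(13 - 5) - 31 ≡ 1. → (5, 1)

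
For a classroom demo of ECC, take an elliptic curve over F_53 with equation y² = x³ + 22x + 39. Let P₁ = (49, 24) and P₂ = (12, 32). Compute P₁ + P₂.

(32, 11)

(49, 24) + (12, 32). λ = (32 - 24)/(12 - 49) ≡ 8/16 mod 53. 16⁻¹ ≡ 10 (mod 53), so λ ≡ 27.
  x = λ² - 49 - 12 = 729 - 61 ≡ 32; y = λ·(49 - 32) - 24 ≡ 11. → (32, 11)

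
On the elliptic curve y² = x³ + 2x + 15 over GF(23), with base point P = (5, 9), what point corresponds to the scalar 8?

Repeated addition: build up to 8P.
2P: tangent at (5, 9): λ = (3·5² + 2)/(2·9) ≡ 8/18. 18⁻¹ ≡ 9 (mod 23), so λ ≡ 8·9 ≡ 3.
  x = λ² - 5 - 5 = 9 - 10 ≡ 22; y = λ·(5 - 22) - 9 ≡ 9. → (22, 9)
3P: (22, 9) + (5, 9). λ = (9 - 9)/(5 - 22) ≡ 0/6 mod 23. 6⁻¹ ≡ 4 (mod 23), so λ ≡ 0.
  x = λ² - 22 - 5 = 0 - 27 ≡ 19; y = λ·(22 - 19) - 9 ≡ 14. → (19, 14)
4P: (19, 14) + (5, 9). λ = (9 - 14)/(5 - 19) ≡ 18/9 mod 23. 9⁻¹ ≡ 18 (mod 23), so λ ≡ 2.
  x = λ² - 19 - 5 = 4 - 24 ≡ 3; y = λ·(19 - 3) - 14 ≡ 18. → (3, 18)
5P: (3, 18) + (5, 9). λ = (9 - 18)/(5 - 3) ≡ 14/2 mod 23. 2⁻¹ ≡ 12 (mod 23) since 2·12 = 24 ≡ 1, so λ ≡ 7.
  x = λ² - 3 - 5 = 49 - 8 ≡ 18; y = λ·(3 - 18) - 18 ≡ 15. → (18, 15)
6P: (18, 15) + (5, 9). λ = (9 - 15)/(5 - 18) ≡ 17/10 mod 23. 10⁻¹ ≡ 7 (mod 23), so λ ≡ 4.
  x = λ² - 18 - 5 = 16 - 23 ≡ 16; y = λ·(18 - 16) - 15 ≡ 16. → (16, 16)
7P: (16, 16) + (5, 9). λ = (9 - 16)/(5 - 16) ≡ 16/12 mod 23. 12⁻¹ ≡ 2 (mod 23), so λ ≡ 9.
  x = λ² - 16 - 5 = 81 - 21 ≡ 14; y = λ·(16 - 14) - 16 ≡ 2. → (14, 2)
8P: (14, 2) + (5, 9). λ = (9 - 2)/(5 - 14) ≡ 7/14 mod 23. 14⁻¹ ≡ 5 (mod 23), so λ ≡ 12.
  x = λ² - 14 - 5 = 144 - 19 ≡ 10; y = λ·(14 - 10) - 2 ≡ 0. → (10, 0)

(10, 0)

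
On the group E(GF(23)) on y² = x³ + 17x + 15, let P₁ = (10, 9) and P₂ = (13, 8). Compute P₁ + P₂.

(18, 9)

(10, 9) + (13, 8). λ = (8 - 9)/(13 - 10) ≡ 22/3 mod 23. 3⁻¹ ≡ 8 (mod 23) since 3·8 = 24 ≡ 1, so λ ≡ 15.
  x = λ² - 10 - 13 = 225 - 23 ≡ 18; y = λ·(10 - 18) - 9 ≡ 9. → (18, 9)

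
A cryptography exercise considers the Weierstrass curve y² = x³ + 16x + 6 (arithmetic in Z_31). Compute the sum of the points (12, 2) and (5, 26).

(15, 26)

(12, 2) + (5, 26). λ = (26 - 2)/(5 - 12) ≡ 24/24 mod 31. 24⁻¹ ≡ 22 (mod 31), so λ ≡ 1.
  x = λ² - 12 - 5 = 1 - 17 ≡ 15; y = λ·(12 - 15) - 2 ≡ 26. → (15, 26)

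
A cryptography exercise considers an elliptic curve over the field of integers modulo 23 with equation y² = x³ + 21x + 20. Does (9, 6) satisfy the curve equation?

no

y² = 6² ≡ 13; x³ + 21x + 20 = 938 ≡ 18 (mod 23). 13 ≠ 18.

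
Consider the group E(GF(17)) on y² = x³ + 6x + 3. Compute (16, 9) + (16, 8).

The two points share x = 16 and their y-coordinates satisfy 9 + 8 ≡ 0 (mod 17), so they are inverses. Their sum is O.

O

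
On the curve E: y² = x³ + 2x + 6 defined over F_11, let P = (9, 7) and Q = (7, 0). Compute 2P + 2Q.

First 2P:
Repeated addition: build up to 2P.
2P: tangent at (9, 7): λ = (3·9² + 2)/(2·7) ≡ 3/3. 3⁻¹ ≡ 4 (mod 11), so λ ≡ 3·4 ≡ 1.
  x = λ² - 9 - 9 = 1 - 18 ≡ 5; y = λ·(9 - 5) - 7 ≡ 8. → (5, 8)
2P = (5, 8).
Next 2Q:
Repeated addition: build up to 2Q.
2Q: (7, 0) + (7, 0): same x and y₁ ≡ -y₂, so the sum is 𝒪.
2Q = 𝒪.
Finally 2P + 2Q:
(5, 8) + 𝒪 = (5, 8) (identity).

(5, 8)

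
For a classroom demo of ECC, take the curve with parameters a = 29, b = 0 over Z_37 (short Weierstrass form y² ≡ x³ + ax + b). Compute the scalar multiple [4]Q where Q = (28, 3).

Double-and-add on 4 = (100)₂. Start with Q = (28, 3) for the leading 1-bit.
double: tangent at (28, 3): λ = (3·28² + 29)/(2·3) ≡ 13/6. 6⁻¹ ≡ 31 (mod 37) since 6·31 = 186 ≡ 1, so λ ≡ 13·31 ≡ 33.
  x = λ² - 28 - 28 = 1089 - 56 ≡ 34; y = λ·(28 - 34) - 3 ≡ 21. → (34, 21)
double: tangent at (34, 21): λ = (3·34² + 29)/(2·21) ≡ 19/5. 5⁻¹ ≡ 15 (mod 37), so λ ≡ 19·15 ≡ 26.
  x = λ² - 34 - 34 = 676 - 68 ≡ 16; y = λ·(34 - 16) - 21 ≡ 3. → (16, 3)

(16, 3)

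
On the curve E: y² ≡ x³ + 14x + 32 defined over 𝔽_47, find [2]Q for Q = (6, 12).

(22, 32)

tangent at (6, 12): λ = (3·6² + 14)/(2·12) ≡ 28/24. 24⁻¹ ≡ 2 (mod 47), so λ ≡ 28·2 ≡ 9.
  x = λ² - 6 - 6 = 81 - 12 ≡ 22; y = λ·(6 - 22) - 12 ≡ 32. → (22, 32)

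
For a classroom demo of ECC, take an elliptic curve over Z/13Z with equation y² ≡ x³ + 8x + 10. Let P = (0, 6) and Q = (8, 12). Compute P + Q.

(0, 6) + (8, 12). λ = (12 - 6)/(8 - 0) ≡ 6/8 mod 13. 8⁻¹ ≡ 5 (mod 13), so λ ≡ 4.
  x = λ² - 0 - 8 = 16 - 8 ≡ 8; y = λ·(0 - 8) - 6 ≡ 1. → (8, 1)

(8, 1)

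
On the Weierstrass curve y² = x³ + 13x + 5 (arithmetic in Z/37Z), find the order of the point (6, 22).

2P: tangent at (6, 22): λ = (3·6² + 13)/(2·22) ≡ 10/7. 7⁻¹ ≡ 16 (mod 37) since 7·16 = 112 ≡ 1, so λ ≡ 10·16 ≡ 12.
  x = λ² - 6 - 6 = 144 - 12 ≡ 21; y = λ·(6 - 21) - 22 ≡ 20. → (21, 20)
3P: (21, 20) + (6, 22). λ = (22 - 20)/(6 - 21) ≡ 2/22 mod 37. 22⁻¹ ≡ 32 (mod 37) since 22·32 = 704 ≡ 1, so λ ≡ 27.
  x = λ² - 21 - 6 = 729 - 27 ≡ 36; y = λ·(21 - 36) - 20 ≡ 19. → (36, 19)
4P: (36, 19) + (6, 22). λ = (22 - 19)/(6 - 36) ≡ 3/7 mod 37. 7⁻¹ ≡ 16 (mod 37), so λ ≡ 11.
  x = λ² - 36 - 6 = 121 - 42 ≡ 5; y = λ·(36 - 5) - 19 ≡ 26. → (5, 26)
5P: (5, 26) + (6, 22). λ = (22 - 26)/(6 - 5) ≡ 33/1 mod 37. 1⁻¹ ≡ 1 (mod 37) since 1·1 = 1 ≡ 1, so λ ≡ 33.
  x = λ² - 5 - 6 = 1089 - 11 ≡ 5; y = λ·(5 - 5) - 26 ≡ 11. → (5, 11)
6P: (5, 11) + (6, 22). λ = (22 - 11)/(6 - 5) ≡ 11/1 mod 37. 1⁻¹ ≡ 1 (mod 37), so λ ≡ 11.
  x = λ² - 5 - 6 = 121 - 11 ≡ 36; y = λ·(5 - 36) - 11 ≡ 18. → (36, 18)
7P: (36, 18) + (6, 22). λ = (22 - 18)/(6 - 36) ≡ 4/7 mod 37. 7⁻¹ ≡ 16 (mod 37) since 7·16 = 112 ≡ 1, so λ ≡ 27.
  x = λ² - 36 - 6 = 729 - 42 ≡ 21; y = λ·(36 - 21) - 18 ≡ 17. → (21, 17)
8P: (21, 17) + (6, 22). λ = (22 - 17)/(6 - 21) ≡ 5/22 mod 37. 22⁻¹ ≡ 32 (mod 37) since 22·32 = 704 ≡ 1, so λ ≡ 12.
  x = λ² - 21 - 6 = 144 - 27 ≡ 6; y = λ·(21 - 6) - 17 ≡ 15. → (6, 15)
9P: (6, 15) + (6, 22): same x and y₁ ≡ -y₂, so the sum is O.
9P = O, so the order is 9.

9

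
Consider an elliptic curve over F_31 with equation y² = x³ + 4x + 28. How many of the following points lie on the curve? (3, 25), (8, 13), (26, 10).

3

(3, 25): 25² ≡ 5, rhs ≡ 5 → on.
(8, 13): 13² ≡ 14, rhs ≡ 14 → on.
(26, 10): 10² ≡ 7, rhs ≡ 7 → on.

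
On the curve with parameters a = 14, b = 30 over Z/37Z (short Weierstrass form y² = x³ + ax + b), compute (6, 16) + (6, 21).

The two points share x = 6 and their y-coordinates satisfy 16 + 21 ≡ 0 (mod 37), so they are inverses. Their sum is 𝒪.

O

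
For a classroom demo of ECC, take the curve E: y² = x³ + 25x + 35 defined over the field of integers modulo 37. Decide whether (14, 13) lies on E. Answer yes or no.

yes

y² = 13² ≡ 21; x³ + 25x + 35 = 3129 ≡ 21 (mod 37). 21 = 21.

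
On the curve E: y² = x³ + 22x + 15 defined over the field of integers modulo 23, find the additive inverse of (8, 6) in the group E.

(8, 17)

-(8, 6) = (8, -6 mod 23) = (8, 17).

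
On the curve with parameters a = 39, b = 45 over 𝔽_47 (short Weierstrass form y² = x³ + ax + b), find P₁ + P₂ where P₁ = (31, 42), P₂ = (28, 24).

(31, 42) + (28, 24). λ = (24 - 42)/(28 - 31) ≡ 29/44 mod 47. 44⁻¹ ≡ 31 (mod 47) since 44·31 = 1364 ≡ 1, so λ ≡ 6.
  x = λ² - 31 - 28 = 36 - 59 ≡ 24; y = λ·(31 - 24) - 42 ≡ 0. → (24, 0)

(24, 0)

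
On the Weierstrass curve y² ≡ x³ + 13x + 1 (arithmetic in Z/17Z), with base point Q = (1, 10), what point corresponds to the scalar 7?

Repeated addition: build up to 7Q.
2Q: tangent at (1, 10): λ = (3·1² + 13)/(2·10) ≡ 16/3. 3⁻¹ ≡ 6 (mod 17), so λ ≡ 16·6 ≡ 11.
  x = λ² - 1 - 1 = 121 - 2 ≡ 0; y = λ·(1 - 0) - 10 ≡ 1. → (0, 1)
3Q: (0, 1) + (1, 10). λ = (10 - 1)/(1 - 0) ≡ 9/1 mod 17. 1⁻¹ ≡ 1 (mod 17), so λ ≡ 9.
  x = λ² - 0 - 1 = 81 - 1 ≡ 12; y = λ·(0 - 12) - 1 ≡ 10. → (12, 10)
4Q: (12, 10) + (1, 10). λ = (10 - 10)/(1 - 12) ≡ 0/6 mod 17. 6⁻¹ ≡ 3 (mod 17), so λ ≡ 0.
  x = λ² - 12 - 1 = 0 - 13 ≡ 4; y = λ·(12 - 4) - 10 ≡ 7. → (4, 7)
5Q: (4, 7) + (1, 10). λ = (10 - 7)/(1 - 4) ≡ 3/14 mod 17. 14⁻¹ ≡ 11 (mod 17), so λ ≡ 16.
  x = λ² - 4 - 1 = 256 - 5 ≡ 13; y = λ·(4 - 13) - 7 ≡ 2. → (13, 2)
6Q: (13, 2) + (1, 10). λ = (10 - 2)/(1 - 13) ≡ 8/5 mod 17. 5⁻¹ ≡ 7 (mod 17) since 5·7 = 35 ≡ 1, so λ ≡ 5.
  x = λ² - 13 - 1 = 25 - 14 ≡ 11; y = λ·(13 - 11) - 2 ≡ 8. → (11, 8)
7Q: (11, 8) + (1, 10). λ = (10 - 8)/(1 - 11) ≡ 2/7 mod 17. 7⁻¹ ≡ 5 (mod 17), so λ ≡ 10.
  x = λ² - 11 - 1 = 100 - 12 ≡ 3; y = λ·(11 - 3) - 8 ≡ 4. → (3, 4)

(3, 4)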